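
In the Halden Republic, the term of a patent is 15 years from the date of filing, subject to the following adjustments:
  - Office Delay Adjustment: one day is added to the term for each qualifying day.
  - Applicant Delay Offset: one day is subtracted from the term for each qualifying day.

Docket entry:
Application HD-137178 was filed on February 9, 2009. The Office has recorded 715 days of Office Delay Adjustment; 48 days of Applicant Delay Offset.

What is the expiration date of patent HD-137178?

2025-12-07

Base term: filing date + 15 years → 9 February 2024.
Office Delay Adjustment: +715 days → 24 January 2026.
Applicant Delay Offset: −48 days → 7 December 2025.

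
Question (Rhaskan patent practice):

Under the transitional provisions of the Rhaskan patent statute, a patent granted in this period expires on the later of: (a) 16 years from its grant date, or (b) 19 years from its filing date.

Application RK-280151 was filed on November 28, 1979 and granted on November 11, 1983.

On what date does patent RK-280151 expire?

November 11, 1999

(a) grant + 16 years → 11 November 1999.
(b) filing + 19 years → 28 November 1998.
Later of the two: 11 November 1999.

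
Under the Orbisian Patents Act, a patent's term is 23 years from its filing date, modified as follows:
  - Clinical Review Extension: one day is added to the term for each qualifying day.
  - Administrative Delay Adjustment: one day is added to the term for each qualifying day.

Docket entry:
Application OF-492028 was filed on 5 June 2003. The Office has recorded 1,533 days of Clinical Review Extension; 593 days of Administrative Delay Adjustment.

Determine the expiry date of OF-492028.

2032-03-31

Base term: filing date + 23 years → 5 June 2026.
Clinical Review Extension: +1533 days → 16 August 2030.
Administrative Delay Adjustment: +593 days → 31 March 2032.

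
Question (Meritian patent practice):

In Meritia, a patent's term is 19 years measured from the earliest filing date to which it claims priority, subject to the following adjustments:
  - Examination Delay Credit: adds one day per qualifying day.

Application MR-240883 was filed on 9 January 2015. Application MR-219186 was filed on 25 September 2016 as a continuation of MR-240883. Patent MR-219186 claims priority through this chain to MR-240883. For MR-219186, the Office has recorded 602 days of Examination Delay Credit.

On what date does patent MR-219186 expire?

Earliest priority filing: 9 January 2015.
Base term: 9 January 2015 + 19 years → 9 January 2034.
Examination Delay Credit: +602 days → 3 September 2035.

September 3, 2035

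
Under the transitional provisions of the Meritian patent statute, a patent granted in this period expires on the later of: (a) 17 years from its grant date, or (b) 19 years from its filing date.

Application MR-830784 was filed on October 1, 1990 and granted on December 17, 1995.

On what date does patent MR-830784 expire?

(a) grant + 17 years → 17 December 2012.
(b) filing + 19 years → 1 October 2009.
Later of the two: 17 December 2012.

2012-12-17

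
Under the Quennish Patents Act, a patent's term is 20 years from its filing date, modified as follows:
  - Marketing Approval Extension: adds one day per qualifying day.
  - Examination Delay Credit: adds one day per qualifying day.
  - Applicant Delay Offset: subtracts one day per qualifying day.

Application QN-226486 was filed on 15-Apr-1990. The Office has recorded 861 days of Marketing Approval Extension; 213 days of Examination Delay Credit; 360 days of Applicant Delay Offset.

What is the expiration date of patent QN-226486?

2012-03-29

Base term: filing date + 20 years → 15 April 2010.
Marketing Approval Extension: +861 days → 23 August 2012.
Examination Delay Credit: +213 days → 24 March 2013.
Applicant Delay Offset: −360 days → 29 March 2012.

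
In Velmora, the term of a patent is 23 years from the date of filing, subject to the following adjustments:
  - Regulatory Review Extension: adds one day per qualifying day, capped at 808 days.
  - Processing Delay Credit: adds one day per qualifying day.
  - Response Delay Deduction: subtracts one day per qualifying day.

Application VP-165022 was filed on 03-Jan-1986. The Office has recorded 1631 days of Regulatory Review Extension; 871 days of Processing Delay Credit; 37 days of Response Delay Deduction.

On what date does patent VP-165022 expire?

July 3, 2013

Base term: filing date + 23 years → 3 January 2009.
Regulatory Review Extension: 1631 days claimed exceeds the 808-day cap, so +808 days → 22 March 2011.
Processing Delay Credit: +871 days → 9 August 2013.
Response Delay Deduction: −37 days → 3 July 2013.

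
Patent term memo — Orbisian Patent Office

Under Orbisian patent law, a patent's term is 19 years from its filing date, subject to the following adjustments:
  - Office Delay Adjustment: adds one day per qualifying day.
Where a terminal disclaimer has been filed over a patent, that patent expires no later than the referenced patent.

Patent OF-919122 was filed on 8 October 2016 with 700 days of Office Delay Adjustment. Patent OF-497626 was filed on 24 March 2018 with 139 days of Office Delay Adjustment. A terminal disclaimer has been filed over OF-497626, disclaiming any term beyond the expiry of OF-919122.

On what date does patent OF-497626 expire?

2037-08-10

Natural term of OF-497626:
  Base: filing + 19 years → 24 March 2037.
  Office Delay Adjustment: +139 days → 10 August 2037.
Expiry of referenced patent OF-919122:
  Base: filing + 19 years → 8 October 2035.
  Office Delay Adjustment: +700 days → 7 September 2037.
Terminal disclaimer: OF-497626 expires on the earlier of 10 August 2037 and 7 September 2037.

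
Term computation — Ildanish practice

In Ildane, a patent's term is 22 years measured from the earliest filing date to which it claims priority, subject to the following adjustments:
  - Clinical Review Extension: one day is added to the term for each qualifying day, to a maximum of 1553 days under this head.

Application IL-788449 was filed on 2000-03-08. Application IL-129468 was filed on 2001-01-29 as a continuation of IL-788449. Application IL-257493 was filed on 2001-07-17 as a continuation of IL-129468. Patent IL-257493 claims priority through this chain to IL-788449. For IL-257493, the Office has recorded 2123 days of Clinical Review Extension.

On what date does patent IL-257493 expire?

2026-06-08

Earliest priority filing: 8 March 2000.
Base term: 8 March 2000 + 22 years → 8 March 2022.
Clinical Review Extension: 2123 days claimed exceeds the 1553-day cap, so +1553 days → 8 June 2026.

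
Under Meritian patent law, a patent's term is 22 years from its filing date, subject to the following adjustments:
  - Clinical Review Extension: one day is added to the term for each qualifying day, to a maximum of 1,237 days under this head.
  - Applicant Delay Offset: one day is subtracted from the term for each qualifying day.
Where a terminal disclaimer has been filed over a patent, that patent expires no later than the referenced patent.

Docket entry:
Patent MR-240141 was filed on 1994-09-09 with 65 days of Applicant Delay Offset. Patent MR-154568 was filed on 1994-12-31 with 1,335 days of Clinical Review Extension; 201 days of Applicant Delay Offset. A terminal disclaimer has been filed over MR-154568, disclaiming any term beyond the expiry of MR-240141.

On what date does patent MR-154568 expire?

July 6, 2016

Natural term of MR-154568:
  Base: filing + 22 years → 31 December 2016.
  Clinical Review Extension: 1335 days claimed exceeds the 1237-day cap, so +1237 days → 21 May 2020.
  Applicant Delay Offset: −201 days → 2 November 2019.
Expiry of referenced patent MR-240141:
  Base: filing + 22 years → 9 September 2016.
  Applicant Delay Offset: −65 days → 6 July 2016.
Terminal disclaimer: MR-154568 expires on the earlier of 2 November 2019 and 6 July 2016.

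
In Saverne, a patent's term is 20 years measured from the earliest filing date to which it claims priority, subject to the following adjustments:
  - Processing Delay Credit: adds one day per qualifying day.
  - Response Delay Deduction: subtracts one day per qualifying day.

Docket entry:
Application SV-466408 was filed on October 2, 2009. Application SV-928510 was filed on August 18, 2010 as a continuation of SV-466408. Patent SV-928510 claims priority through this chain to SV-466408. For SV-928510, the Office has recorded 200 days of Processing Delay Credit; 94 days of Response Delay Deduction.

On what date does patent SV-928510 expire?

Earliest priority filing: 2 October 2009.
Base term: 2 October 2009 + 20 years → 2 October 2029.
Processing Delay Credit: +200 days → 20 April 2030.
Response Delay Deduction: −94 days → 16 January 2030.

January 16, 2030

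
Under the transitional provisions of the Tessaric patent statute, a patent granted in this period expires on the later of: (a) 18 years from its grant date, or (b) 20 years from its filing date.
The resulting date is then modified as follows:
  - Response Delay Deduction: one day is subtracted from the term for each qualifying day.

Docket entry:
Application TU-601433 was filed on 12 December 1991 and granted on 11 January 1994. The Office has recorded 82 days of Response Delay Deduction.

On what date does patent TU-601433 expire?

October 21, 2011

(a) grant + 18 years → 11 January 2012.
(b) filing + 20 years → 12 December 2011.
Later of the two: 11 January 2012.
Response Delay Deduction: −82 days → 21 October 2011.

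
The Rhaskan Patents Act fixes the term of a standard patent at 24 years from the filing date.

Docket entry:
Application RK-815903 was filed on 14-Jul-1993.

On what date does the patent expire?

July 14, 2017

Filing date + 24 years → 14 July 2017.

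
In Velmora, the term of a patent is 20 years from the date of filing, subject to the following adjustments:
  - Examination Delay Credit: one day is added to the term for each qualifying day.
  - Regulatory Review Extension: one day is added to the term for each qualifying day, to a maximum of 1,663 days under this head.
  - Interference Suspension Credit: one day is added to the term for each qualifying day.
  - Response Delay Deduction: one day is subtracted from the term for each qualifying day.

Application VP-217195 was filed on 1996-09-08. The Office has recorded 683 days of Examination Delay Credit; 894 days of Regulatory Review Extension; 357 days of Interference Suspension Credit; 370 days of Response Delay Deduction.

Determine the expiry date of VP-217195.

2020-12-20

Base term: filing date + 20 years → 8 September 2016.
Examination Delay Credit: +683 days → 23 July 2018.
Regulatory Review Extension: 894 days (within the 1663-day cap) → +894 days → 2 January 2021.
Interference Suspension Credit: +357 days → 25 December 2021.
Response Delay Deduction: −370 days → 20 December 2020.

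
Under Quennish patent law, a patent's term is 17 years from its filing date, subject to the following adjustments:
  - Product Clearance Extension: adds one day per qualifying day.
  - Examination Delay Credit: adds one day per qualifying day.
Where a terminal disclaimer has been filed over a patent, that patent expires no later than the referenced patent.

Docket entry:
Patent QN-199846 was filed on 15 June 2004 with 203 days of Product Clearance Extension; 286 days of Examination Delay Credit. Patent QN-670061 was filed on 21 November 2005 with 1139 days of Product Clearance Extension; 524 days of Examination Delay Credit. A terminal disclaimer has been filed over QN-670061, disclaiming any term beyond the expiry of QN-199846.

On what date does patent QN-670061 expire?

2022-10-17

Natural term of QN-670061:
  Base: filing + 17 years → 21 November 2022.
  Product Clearance Extension: +1139 days → 3 January 2026.
  Examination Delay Credit: +524 days → 11 June 2027.
Expiry of referenced patent QN-199846:
  Base: filing + 17 years → 15 June 2021.
  Product Clearance Extension: +203 days → 4 January 2022.
  Examination Delay Credit: +286 days → 17 October 2022.
Terminal disclaimer: QN-670061 expires on the earlier of 11 June 2027 and 17 October 2022.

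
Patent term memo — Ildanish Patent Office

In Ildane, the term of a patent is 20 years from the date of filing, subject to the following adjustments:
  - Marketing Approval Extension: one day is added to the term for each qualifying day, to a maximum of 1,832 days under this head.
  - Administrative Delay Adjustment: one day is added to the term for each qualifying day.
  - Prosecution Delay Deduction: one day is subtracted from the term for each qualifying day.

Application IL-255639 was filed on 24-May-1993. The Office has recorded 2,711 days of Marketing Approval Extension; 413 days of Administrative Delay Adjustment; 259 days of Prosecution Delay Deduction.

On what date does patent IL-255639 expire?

October 31, 2018

Base term: filing date + 20 years → 24 May 2013.
Marketing Approval Extension: 2711 days claimed exceeds the 1832-day cap, so +1832 days → 30 May 2018.
Administrative Delay Adjustment: +413 days → 17 July 2019.
Prosecution Delay Deduction: −259 days → 31 October 2018.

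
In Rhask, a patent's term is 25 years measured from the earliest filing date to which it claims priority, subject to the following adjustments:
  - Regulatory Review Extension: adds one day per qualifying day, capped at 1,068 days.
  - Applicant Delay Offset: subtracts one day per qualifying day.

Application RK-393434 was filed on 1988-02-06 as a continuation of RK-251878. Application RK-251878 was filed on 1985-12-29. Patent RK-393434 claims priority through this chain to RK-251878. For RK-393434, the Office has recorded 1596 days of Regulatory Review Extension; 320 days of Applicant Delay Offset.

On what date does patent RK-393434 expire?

2013-01-15

Earliest priority filing: 29 December 1985.
Base term: 29 December 1985 + 25 years → 29 December 2010.
Regulatory Review Extension: 1596 days claimed exceeds the 1068-day cap, so +1068 days → 1 December 2013.
Applicant Delay Offset: −320 days → 15 January 2013.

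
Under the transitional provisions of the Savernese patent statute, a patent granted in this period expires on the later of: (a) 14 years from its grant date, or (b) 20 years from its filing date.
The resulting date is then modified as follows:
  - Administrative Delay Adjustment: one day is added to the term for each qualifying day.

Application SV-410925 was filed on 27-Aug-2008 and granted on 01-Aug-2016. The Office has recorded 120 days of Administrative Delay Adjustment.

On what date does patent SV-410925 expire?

(a) grant + 14 years → 1 August 2030.
(b) filing + 20 years → 27 August 2028.
Later of the two: 1 August 2030.
Administrative Delay Adjustment: +120 days → 29 November 2030.

November 29, 2030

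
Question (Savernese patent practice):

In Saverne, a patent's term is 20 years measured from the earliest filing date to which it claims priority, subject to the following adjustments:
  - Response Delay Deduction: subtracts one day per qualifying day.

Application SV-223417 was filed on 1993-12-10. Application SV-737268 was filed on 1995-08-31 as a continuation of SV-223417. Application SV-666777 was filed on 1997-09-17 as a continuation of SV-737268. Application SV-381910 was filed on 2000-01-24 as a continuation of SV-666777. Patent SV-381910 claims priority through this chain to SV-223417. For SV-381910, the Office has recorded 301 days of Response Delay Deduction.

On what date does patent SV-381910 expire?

February 12, 2013

Earliest priority filing: 10 December 1993.
Base term: 10 December 1993 + 20 years → 10 December 2013.
Response Delay Deduction: −301 days → 12 February 2013.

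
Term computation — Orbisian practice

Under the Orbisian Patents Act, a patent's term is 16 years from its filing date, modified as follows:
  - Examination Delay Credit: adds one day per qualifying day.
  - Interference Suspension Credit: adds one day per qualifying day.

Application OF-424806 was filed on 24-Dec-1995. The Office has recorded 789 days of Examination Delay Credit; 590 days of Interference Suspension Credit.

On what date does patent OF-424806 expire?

Base term: filing date + 16 years → 24 December 2011.
Examination Delay Credit: +789 days → 20 February 2014.
Interference Suspension Credit: +590 days → 3 October 2015.

October 3, 2015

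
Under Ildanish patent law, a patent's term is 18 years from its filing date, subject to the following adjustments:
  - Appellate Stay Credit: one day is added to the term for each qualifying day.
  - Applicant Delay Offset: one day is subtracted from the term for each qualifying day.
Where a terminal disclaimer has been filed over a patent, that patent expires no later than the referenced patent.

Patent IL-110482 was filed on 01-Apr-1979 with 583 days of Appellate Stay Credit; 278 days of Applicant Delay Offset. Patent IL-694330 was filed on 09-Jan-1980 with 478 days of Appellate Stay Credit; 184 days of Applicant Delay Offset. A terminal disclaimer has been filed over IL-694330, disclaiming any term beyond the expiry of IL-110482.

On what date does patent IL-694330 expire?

January 31, 1998

Natural term of IL-694330:
  Base: filing + 18 years → 9 January 1998.
  Appellate Stay Credit: +478 days → 2 May 1999.
  Applicant Delay Offset: −184 days → 30 October 1998.
Expiry of referenced patent IL-110482:
  Base: filing + 18 years → 1 April 1997.
  Appellate Stay Credit: +583 days → 5 November 1998.
  Applicant Delay Offset: −278 days → 31 January 1998.
Terminal disclaimer: IL-694330 expires on the earlier of 30 October 1998 and 31 January 1998.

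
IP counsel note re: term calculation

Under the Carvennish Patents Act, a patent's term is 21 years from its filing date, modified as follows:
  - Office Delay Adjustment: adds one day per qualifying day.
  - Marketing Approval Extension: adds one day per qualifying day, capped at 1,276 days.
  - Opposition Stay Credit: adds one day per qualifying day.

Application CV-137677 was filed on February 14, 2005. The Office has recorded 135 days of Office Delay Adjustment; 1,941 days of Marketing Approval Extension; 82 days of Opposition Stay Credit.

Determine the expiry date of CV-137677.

March 18, 2030

Base term: filing date + 21 years → 14 February 2026.
Office Delay Adjustment: +135 days → 29 June 2026.
Marketing Approval Extension: 1941 days claimed exceeds the 1276-day cap, so +1276 days → 26 December 2029.
Opposition Stay Credit: +82 days → 18 March 2030.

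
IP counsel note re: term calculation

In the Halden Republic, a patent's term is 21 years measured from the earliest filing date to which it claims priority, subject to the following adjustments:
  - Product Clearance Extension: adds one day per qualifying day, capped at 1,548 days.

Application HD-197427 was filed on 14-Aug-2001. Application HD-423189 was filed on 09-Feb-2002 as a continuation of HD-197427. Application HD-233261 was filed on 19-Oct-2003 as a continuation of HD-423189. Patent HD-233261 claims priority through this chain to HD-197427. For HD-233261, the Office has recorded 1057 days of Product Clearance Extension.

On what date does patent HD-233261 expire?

2025-07-06

Earliest priority filing: 14 August 2001.
Base term: 14 August 2001 + 21 years → 14 August 2022.
Product Clearance Extension: 1057 days (within the 1548-day cap) → +1057 days → 6 July 2025.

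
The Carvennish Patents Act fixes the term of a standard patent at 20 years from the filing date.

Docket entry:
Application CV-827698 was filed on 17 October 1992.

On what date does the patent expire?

October 17, 2012

Filing date + 20 years → 17 October 2012.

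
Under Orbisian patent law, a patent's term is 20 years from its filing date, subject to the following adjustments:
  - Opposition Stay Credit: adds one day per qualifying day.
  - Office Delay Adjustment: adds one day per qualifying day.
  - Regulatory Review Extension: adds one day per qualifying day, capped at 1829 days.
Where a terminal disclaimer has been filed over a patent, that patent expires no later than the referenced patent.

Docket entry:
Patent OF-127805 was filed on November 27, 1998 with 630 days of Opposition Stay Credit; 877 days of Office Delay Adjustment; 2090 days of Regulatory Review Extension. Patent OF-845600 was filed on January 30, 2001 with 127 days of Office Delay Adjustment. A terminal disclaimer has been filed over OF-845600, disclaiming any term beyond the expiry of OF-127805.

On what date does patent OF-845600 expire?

June 6, 2021

Natural term of OF-845600:
  Base: filing + 20 years → 30 January 2021.
  Office Delay Adjustment: +127 days → 6 June 2021.
Expiry of referenced patent OF-127805:
  Base: filing + 20 years → 27 November 2018.
  Opposition Stay Credit: +630 days → 18 August 2020.
  Office Delay Adjustment: +877 days → 12 January 2023.
  Regulatory Review Extension: 2090 days claimed exceeds the 1829-day cap, so +1829 days → 15 January 2028.
Terminal disclaimer: OF-845600 expires on the earlier of 6 June 2021 and 15 January 2028.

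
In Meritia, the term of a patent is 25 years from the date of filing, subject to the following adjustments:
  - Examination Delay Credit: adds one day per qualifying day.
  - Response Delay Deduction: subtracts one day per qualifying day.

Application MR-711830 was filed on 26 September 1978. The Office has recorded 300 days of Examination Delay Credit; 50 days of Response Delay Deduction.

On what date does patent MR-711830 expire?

Base term: filing date + 25 years → 26 September 2003.
Examination Delay Credit: +300 days → 22 July 2004.
Response Delay Deduction: −50 days → 2 June 2004.

June 2, 2004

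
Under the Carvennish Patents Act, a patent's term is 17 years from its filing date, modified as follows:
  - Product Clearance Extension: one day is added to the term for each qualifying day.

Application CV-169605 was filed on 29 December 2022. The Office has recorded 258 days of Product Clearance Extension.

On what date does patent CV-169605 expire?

2040-09-12

Base term: filing date + 17 years → 29 December 2039.
Product Clearance Extension: +258 days → 12 September 2040.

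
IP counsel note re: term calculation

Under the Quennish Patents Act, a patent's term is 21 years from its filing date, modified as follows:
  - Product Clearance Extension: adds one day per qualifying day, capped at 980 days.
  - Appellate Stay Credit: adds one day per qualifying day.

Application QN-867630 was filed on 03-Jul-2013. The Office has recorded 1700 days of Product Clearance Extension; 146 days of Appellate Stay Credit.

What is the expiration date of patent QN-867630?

August 2, 2037

Base term: filing date + 21 years → 3 July 2034.
Product Clearance Extension: 1700 days claimed exceeds the 980-day cap, so +980 days → 9 March 2037.
Appellate Stay Credit: +146 days → 2 August 2037.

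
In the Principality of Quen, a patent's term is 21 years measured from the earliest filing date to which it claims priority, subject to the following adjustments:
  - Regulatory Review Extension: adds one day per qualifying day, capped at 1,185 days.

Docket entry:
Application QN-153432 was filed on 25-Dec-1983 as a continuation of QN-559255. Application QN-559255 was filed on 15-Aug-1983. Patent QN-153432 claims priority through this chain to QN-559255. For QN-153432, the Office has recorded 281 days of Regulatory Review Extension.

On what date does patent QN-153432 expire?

Earliest priority filing: 15 August 1983.
Base term: 15 August 1983 + 21 years → 15 August 2004.
Regulatory Review Extension: 281 days (within the 1185-day cap) → +281 days → 23 May 2005.

2005-05-23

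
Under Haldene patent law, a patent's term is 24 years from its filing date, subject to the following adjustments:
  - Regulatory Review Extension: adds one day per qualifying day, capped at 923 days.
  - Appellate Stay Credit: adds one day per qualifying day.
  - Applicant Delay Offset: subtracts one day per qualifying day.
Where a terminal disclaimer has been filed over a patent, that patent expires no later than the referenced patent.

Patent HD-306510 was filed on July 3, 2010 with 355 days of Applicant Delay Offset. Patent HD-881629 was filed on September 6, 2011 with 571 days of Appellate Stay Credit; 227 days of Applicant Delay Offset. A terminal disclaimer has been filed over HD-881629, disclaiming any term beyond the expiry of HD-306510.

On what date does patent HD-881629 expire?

2033-07-13

Natural term of HD-881629:
  Base: filing + 24 years → 6 September 2035.
  Appellate Stay Credit: +571 days → 30 March 2037.
  Applicant Delay Offset: −227 days → 15 August 2036.
Expiry of referenced patent HD-306510:
  Base: filing + 24 years → 3 July 2034.
  Applicant Delay Offset: −355 days → 13 July 2033.
Terminal disclaimer: HD-881629 expires on the earlier of 15 August 2036 and 13 July 2033.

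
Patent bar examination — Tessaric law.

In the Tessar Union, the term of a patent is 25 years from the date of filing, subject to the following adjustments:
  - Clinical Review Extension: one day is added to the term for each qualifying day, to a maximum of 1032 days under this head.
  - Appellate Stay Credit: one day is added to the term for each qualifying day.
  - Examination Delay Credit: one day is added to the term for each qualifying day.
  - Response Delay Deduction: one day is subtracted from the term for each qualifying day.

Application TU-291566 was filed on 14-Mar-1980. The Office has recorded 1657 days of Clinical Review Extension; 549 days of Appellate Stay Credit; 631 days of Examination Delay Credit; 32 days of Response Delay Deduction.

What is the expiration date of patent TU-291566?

March 3, 2011

Base term: filing date + 25 years → 14 March 2005.
Clinical Review Extension: 1657 days claimed exceeds the 1032-day cap, so +1032 days → 10 January 2008.
Appellate Stay Credit: +549 days → 12 July 2009.
Examination Delay Credit: +631 days → 4 April 2011.
Response Delay Deduction: −32 days → 3 March 2011.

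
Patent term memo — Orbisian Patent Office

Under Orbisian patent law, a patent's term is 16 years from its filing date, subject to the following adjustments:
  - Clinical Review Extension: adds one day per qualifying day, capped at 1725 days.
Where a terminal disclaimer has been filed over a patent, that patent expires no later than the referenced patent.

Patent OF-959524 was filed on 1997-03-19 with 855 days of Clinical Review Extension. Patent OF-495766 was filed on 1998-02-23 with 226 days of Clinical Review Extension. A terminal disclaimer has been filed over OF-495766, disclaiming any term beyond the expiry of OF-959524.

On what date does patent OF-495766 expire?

Natural term of OF-495766:
  Base: filing + 16 years → 23 February 2014.
  Clinical Review Extension: 226 days (within the 1725-day cap) → +226 days → 7 October 2014.
Expiry of referenced patent OF-959524:
  Base: filing + 16 years → 19 March 2013.
  Clinical Review Extension: 855 days (within the 1725-day cap) → +855 days → 22 July 2015.
Terminal disclaimer: OF-495766 expires on the earlier of 7 October 2014 and 22 July 2015.

2014-10-07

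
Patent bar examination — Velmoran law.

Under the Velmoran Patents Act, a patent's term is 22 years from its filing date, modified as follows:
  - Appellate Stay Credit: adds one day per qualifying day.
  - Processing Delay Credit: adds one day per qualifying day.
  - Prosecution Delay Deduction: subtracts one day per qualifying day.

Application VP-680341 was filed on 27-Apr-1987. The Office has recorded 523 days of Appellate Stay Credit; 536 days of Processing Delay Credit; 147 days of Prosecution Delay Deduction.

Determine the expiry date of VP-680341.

October 26, 2011

Base term: filing date + 22 years → 27 April 2009.
Appellate Stay Credit: +523 days → 2 October 2010.
Processing Delay Credit: +536 days → 21 March 2012.
Prosecution Delay Deduction: −147 days → 26 October 2011.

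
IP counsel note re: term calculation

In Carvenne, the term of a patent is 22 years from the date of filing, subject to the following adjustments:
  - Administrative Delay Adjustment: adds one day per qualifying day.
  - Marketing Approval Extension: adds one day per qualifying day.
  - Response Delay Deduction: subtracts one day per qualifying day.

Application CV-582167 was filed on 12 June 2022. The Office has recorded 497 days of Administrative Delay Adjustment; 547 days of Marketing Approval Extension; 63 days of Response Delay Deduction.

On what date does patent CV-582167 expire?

February 18, 2047

Base term: filing date + 22 years → 12 June 2044.
Administrative Delay Adjustment: +497 days → 22 October 2045.
Marketing Approval Extension: +547 days → 22 April 2047.
Response Delay Deduction: −63 days → 18 February 2047.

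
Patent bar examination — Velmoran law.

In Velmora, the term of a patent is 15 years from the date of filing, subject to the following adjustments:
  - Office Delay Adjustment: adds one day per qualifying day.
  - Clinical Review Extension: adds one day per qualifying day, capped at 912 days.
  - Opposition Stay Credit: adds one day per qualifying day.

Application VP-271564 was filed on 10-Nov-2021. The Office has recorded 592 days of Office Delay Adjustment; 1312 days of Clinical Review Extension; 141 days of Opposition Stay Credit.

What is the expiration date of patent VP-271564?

Base term: filing date + 15 years → 10 November 2036.
Office Delay Adjustment: +592 days → 25 June 2038.
Clinical Review Extension: 1312 days claimed exceeds the 912-day cap, so +912 days → 23 December 2040.
Opposition Stay Credit: +141 days → 13 May 2041.

May 13, 2041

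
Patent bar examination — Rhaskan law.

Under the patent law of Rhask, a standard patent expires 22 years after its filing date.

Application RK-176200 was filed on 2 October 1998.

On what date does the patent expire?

2020-10-02

Filing date + 22 years → 2 October 2020.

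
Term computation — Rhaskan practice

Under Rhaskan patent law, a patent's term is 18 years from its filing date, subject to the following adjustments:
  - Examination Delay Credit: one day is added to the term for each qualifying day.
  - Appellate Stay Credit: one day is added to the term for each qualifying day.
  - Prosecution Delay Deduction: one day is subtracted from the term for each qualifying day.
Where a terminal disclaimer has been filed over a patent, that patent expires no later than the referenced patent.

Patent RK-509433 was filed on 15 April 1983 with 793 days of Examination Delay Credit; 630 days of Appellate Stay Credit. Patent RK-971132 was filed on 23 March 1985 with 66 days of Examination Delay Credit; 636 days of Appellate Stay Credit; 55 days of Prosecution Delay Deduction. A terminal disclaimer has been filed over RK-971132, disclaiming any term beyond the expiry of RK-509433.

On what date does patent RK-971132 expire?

2004-12-29

Natural term of RK-971132:
  Base: filing + 18 years → 23 March 2003.
  Examination Delay Credit: +66 days → 28 May 2003.
  Appellate Stay Credit: +636 days → 22 February 2005.
  Prosecution Delay Deduction: −55 days → 29 December 2004.
Expiry of referenced patent RK-509433:
  Base: filing + 18 years → 15 April 2001.
  Examination Delay Credit: +793 days → 17 June 2003.
  Appellate Stay Credit: +630 days → 8 March 2005.
Terminal disclaimer: RK-971132 expires on the earlier of 29 December 2004 and 8 March 2005.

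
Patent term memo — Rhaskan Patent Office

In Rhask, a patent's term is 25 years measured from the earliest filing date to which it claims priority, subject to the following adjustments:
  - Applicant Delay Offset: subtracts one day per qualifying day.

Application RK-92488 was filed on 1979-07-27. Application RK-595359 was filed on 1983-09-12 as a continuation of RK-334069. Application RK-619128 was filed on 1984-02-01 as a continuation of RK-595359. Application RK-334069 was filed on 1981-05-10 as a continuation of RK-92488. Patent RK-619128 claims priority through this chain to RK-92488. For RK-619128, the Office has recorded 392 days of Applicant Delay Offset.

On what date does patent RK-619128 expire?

July 1, 2003

Earliest priority filing: 27 July 1979.
Base term: 27 July 1979 + 25 years → 27 July 2004.
Applicant Delay Offset: −392 days → 1 July 2003.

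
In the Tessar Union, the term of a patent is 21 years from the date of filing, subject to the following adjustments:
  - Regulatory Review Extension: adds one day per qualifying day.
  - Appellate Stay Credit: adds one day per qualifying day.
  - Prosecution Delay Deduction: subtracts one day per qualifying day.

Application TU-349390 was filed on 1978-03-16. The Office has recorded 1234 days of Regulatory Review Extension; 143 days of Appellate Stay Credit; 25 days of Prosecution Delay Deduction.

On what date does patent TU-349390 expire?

Base term: filing date + 21 years → 16 March 1999.
Regulatory Review Extension: +1234 days → 1 August 2002.
Appellate Stay Credit: +143 days → 22 December 2002.
Prosecution Delay Deduction: −25 days → 27 November 2002.

2002-11-27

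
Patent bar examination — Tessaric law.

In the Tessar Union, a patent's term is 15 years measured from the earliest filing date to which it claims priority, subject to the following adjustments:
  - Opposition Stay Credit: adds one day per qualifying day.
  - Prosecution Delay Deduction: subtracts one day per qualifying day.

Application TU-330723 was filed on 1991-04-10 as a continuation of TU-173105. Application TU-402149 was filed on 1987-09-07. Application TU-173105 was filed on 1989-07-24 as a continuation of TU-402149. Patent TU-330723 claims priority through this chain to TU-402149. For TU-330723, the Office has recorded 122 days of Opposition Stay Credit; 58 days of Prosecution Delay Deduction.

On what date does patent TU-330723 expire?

November 10, 2002

Earliest priority filing: 7 September 1987.
Base term: 7 September 1987 + 15 years → 7 September 2002.
Opposition Stay Credit: +122 days → 7 January 2003.
Prosecution Delay Deduction: −58 days → 10 November 2002.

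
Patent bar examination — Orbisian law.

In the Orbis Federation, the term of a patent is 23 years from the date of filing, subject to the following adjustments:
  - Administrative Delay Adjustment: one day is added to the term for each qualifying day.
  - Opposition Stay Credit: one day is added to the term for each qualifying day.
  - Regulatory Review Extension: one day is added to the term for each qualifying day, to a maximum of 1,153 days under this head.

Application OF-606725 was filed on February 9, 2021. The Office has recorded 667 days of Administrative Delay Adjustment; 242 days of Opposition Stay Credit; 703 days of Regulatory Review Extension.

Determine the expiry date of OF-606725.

2048-07-09

Base term: filing date + 23 years → 9 February 2044.
Administrative Delay Adjustment: +667 days → 7 December 2045.
Opposition Stay Credit: +242 days → 6 August 2046.
Regulatory Review Extension: 703 days (within the 1153-day cap) → +703 days → 9 July 2048.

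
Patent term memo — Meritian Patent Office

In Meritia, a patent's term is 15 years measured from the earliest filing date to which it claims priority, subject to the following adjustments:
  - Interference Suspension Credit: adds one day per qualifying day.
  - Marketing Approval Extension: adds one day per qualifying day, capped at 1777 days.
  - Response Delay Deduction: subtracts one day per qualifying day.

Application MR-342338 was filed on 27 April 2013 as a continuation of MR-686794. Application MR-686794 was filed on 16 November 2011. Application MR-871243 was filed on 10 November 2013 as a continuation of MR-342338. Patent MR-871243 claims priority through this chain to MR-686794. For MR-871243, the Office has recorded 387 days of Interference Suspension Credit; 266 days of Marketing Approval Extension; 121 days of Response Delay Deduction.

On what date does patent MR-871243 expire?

Earliest priority filing: 16 November 2011.
Base term: 16 November 2011 + 15 years → 16 November 2026.
Interference Suspension Credit: +387 days → 8 December 2027.
Marketing Approval Extension: 266 days (within the 1777-day cap) → +266 days → 30 August 2028.
Response Delay Deduction: −121 days → 1 May 2028.

2028-05-01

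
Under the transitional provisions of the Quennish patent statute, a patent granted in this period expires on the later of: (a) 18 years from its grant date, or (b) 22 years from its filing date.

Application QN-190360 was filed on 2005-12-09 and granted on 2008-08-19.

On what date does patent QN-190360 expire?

(a) grant + 18 years → 19 August 2026.
(b) filing + 22 years → 9 December 2027.
Later of the two: 9 December 2027.

December 9, 2027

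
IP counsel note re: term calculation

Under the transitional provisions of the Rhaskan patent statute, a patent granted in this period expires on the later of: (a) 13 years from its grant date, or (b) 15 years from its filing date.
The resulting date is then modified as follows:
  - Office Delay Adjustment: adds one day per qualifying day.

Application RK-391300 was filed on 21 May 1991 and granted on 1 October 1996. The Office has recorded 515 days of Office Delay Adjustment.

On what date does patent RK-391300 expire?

(a) grant + 13 years → 1 October 2009.
(b) filing + 15 years → 21 May 2006.
Later of the two: 1 October 2009.
Office Delay Adjustment: +515 days → 28 February 2011.

February 28, 2011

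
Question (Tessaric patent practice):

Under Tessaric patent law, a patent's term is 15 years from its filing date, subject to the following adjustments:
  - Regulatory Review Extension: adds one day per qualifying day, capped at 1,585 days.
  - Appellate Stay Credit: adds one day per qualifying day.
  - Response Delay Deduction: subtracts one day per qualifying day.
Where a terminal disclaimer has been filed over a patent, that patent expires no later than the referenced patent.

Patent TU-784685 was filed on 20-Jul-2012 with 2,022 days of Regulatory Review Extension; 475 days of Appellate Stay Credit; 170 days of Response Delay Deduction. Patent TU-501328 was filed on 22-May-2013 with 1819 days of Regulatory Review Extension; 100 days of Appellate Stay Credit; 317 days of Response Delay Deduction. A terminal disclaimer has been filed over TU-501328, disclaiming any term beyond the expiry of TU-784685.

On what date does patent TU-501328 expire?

Natural term of TU-501328:
  Base: filing + 15 years → 22 May 2028.
  Regulatory Review Extension: 1819 days claimed exceeds the 1585-day cap, so +1585 days → 23 September 2032.
  Appellate Stay Credit: +100 days → 1 January 2033.
  Response Delay Deduction: −317 days → 19 February 2032.
Expiry of referenced patent TU-784685:
  Base: filing + 15 years → 20 July 2027.
  Regulatory Review Extension: 2022 days claimed exceeds the 1585-day cap, so +1585 days → 21 November 2031.
  Appellate Stay Credit: +475 days → 10 March 2033.
  Response Delay Deduction: −170 days → 21 September 2032.
Terminal disclaimer: TU-501328 expires on the earlier of 19 February 2032 and 21 September 2032.

2032-02-19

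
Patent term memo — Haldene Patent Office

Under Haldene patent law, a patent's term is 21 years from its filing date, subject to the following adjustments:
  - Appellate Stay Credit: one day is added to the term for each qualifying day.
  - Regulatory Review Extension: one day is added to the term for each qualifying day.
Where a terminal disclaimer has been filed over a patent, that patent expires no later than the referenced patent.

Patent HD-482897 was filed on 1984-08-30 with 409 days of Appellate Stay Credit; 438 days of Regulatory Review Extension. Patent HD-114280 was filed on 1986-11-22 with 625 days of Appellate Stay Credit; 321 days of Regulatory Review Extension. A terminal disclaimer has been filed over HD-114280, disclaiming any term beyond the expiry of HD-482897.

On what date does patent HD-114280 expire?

December 25, 2007

Natural term of HD-114280:
  Base: filing + 21 years → 22 November 2007.
  Appellate Stay Credit: +625 days → 8 August 2009.
  Regulatory Review Extension: +321 days → 25 June 2010.
Expiry of referenced patent HD-482897:
  Base: filing + 21 years → 30 August 2005.
  Appellate Stay Credit: +409 days → 13 October 2006.
  Regulatory Review Extension: +438 days → 25 December 2007.
Terminal disclaimer: HD-114280 expires on the earlier of 25 June 2010 and 25 December 2007.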